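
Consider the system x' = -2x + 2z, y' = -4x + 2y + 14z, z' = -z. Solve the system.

x(t) = K_1e^(-2t) + 2K_3e^(-t), y(t) = K_1e^(-2t) + K_2e^(2t) - 2K_3e^(-t), z(t) = K_3e^(-t)

Coefficient matrix A = [[-2, 0, 2], [-4, 2, 14], [0, 0, -1]].
det(A - λI) = 0 gives eigenvalues λ = -2, 2, -1.
For λ=-2: eigenvector (1,1,0).
For λ=2: eigenvector (0,1,0).
For λ=-1: eigenvector (2,-2,1).
General solution: K_1e^(-2t)(1,1,0) + K_2e^(2t)(0,1,0) + K_3e^(-t)(2,-2,1).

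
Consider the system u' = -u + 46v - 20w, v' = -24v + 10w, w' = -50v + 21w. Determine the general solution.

u(t) = K_1e^(-t) - 2K_2e^(-4t) - 4K_3e^(t), v(t) = K_2e^(-4t) + 2K_3e^(t), w(t) = 2K_2e^(-4t) + 5K_3e^(t)

Coefficient matrix A = [[-1, 46, -20], [0, -24, 10], [0, -50, 21]].
det(A - λI) = 0 gives eigenvalues λ = -1, -4, 1.
For λ=-1: eigenvector (1,0,0).
For λ=-4: eigenvector (-2,1,2).
For λ=1: eigenvector (-4,2,5).
General solution: K_1e^(-t)(1,0,0) + K_2e^(-4t)(-2,1,2) + K_3e^(t)(-4,2,5).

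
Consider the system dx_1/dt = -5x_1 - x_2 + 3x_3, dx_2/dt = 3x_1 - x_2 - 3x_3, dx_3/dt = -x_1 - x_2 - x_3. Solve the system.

x_1(t) = C_1e^(-4t) + C_2e^(-2t) - C_3e^(-t), x_2(t) = -C_1e^(-4t) + C_3e^(-t), x_3(t) = C_2e^(-2t) - C_3e^(-t)

Coefficient matrix A = [[-5, -1, 3], [3, -1, -3], [-1, -1, -1]].
det(A - λI) = 0 gives eigenvalues λ = -4, -2, -1.
For λ=-4: eigenvector (1,-1,0).
For λ=-2: eigenvector (1,0,1).
For λ=-1: eigenvector (-1,1,-1).
General solution: C_1e^(-4t)(1,-1,0) + C_2e^(-2t)(1,0,1) + C_3e^(-t)(-1,1,-1).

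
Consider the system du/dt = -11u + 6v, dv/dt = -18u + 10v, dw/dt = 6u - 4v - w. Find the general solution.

u(t) = K_1e^(t) - 2K_2e^(-2t), v(t) = 2K_1e^(t) - 3K_2e^(-2t), w(t) = -K_1e^(t) + K_3e^(-t)

Coefficient matrix A = [[-11, 6, 0], [-18, 10, 0], [6, -4, -1]].
det(A - λI) = 0 gives eigenvalues λ = 1, -2, -1.
For λ=1: eigenvector (1,2,-1).
For λ=-2: eigenvector (-2,-3,0).
For λ=-1: eigenvector (0,0,1).
General solution: K_1e^(t)(1,2,-1) + K_2e^(-2t)(-2,-3,0) + K_3e^(-t)(0,0,1).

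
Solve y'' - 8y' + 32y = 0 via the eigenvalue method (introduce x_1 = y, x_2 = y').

y(t) = C_1e^(4t)cos(4t) + C_2e^(4t)sin(4t)

Let x_1 = y, x_2 = y'. Then x_1' = x_2 and x_2' = -32x_1 + 8x_2.
A = [[0,1],[-32,8]]; det(A-λI) = λ^2 - 8λ + 32.
Eigenvalues λ = 4 ± 4i.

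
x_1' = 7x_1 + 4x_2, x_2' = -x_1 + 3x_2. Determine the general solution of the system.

x_1(t) = -2K_1e^(5t) - 2K_2te^(5t) - 3K_2e^(5t), x_2(t) = K_1e^(5t) + K_2te^(5t) + K_2e^(5t)

Coefficient matrix A = [[7, 4], [-1, 3]].
Characteristic polynomial det(A - λI) = λ^2 - 10λ + 25 = 0.
Single eigenvalue λ = 5 with algebraic multiplicity 2.
Eigenvector v = (-2,1); generalized eigenvector w with (A-λI)w=v is (-3,1).
General solution: e^(5t)[K_1·v + K_2·(t·v + w)].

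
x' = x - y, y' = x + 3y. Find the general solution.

Coefficient matrix A = [[1, -1], [1, 3]].
Characteristic polynomial det(A - λI) = λ^2 - 4λ + 4 = 0.
Single eigenvalue λ = 2 with algebraic multiplicity 2.
Eigenvector v = (-1,1); generalized eigenvector w with (A-λI)w=v is (1,0).
General solution: e^(2t)[K_1·v + K_2·(t·v + w)].

x(t) = -K_1e^(2t) - K_2te^(2t) + K_2e^(2t), y(t) = K_1e^(2t) + K_2te^(2t)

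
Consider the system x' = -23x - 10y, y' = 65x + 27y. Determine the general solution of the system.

x(t) = K_1e^(2t)sin(5t) + K_1e^(2t)cos(5t) + K_2e^(2t)sin(5t) - K_2e^(2t)cos(5t), y(t) = -2K_1e^(2t)sin(5t) - 3K_1e^(2t)cos(5t) - 3K_2e^(2t)sin(5t) + 2K_2e^(2t)cos(5t)

Coefficient matrix A = [[-23, -10], [65, 27]].
Characteristic polynomial det(A - λI) = λ^2 - 4λ + 29 = 0.
Eigenvalues λ = 2 ± 5i (complex conjugate pair).
For λ=2+5i: an eigenvector is (1,-3) - i(1,-2) = (1 - i, -3 + 2i).
A real fundamental pair from Re and Im of e^((2+5i)t)v: X_1 = e^(2t)(cos(5t)·(1,-3) + sin(5t)·(1,-2)), X_2 = e^(2t)(sin(5t)·(1,-3) - cos(5t)·(1,-2)).
General solution: K_1X_1 + K_2X_2.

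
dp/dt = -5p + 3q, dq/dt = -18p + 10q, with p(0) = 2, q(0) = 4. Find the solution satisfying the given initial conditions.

Coefficient matrix A = [[-5, 3], [-18, 10]].
Characteristic polynomial det(A - λI) = λ^2 - 5λ + 4 = 0.
Eigenvalues λ = 4, 1.
For λ=4: (A-λI) row 1 is [-9, 3], so an eigenvector is (-1, -3).
For λ=1: (A-λI) row 1 is [-6, 3], so an eigenvector is (1, 2).
General solution: K_1e^(4t)(-1,-3) + K_2e^(t)(1,2).
Applying p(0)=2, q(0)=4 gives K_1=0, K_2=2.

p(t) = 2e^(t), q(t) = 4e^(t)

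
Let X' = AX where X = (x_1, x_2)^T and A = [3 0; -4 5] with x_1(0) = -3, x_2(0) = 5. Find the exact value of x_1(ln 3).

A = [[3,0],[-4,5]]; eigenvalues λ = 5, 3.
Eigenvectors: (0,1) for λ=5, (-1,-2) for λ=3.
From the initial condition, c_1 = 11, c_2 = 3.
x_1(ln 3) = (11)(3^5)(0) + (3)(3^3)(-1) = -81.

-81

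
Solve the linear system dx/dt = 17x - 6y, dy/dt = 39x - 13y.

x(t) = -C_1e^(2t)sin(3t) - C_1e^(2t)cos(3t) - C_2e^(2t)sin(3t) + C_2e^(2t)cos(3t), y(t) = -3C_1e^(2t)sin(3t) - 2C_1e^(2t)cos(3t) - 2C_2e^(2t)sin(3t) + 3C_2e^(2t)cos(3t)

Coefficient matrix A = [[17, -6], [39, -13]].
Characteristic polynomial det(A - λI) = λ^2 - 4λ + 13 = 0.
Eigenvalues λ = 2 ± 3i (complex conjugate pair).
For λ=2+3i: an eigenvector is (-1,-2) - i(-1,-3) = (-1 + i, -2 + 3i).
A real fundamental pair from Re and Im of e^((2+3i)t)v: X_1 = e^(2t)(cos(3t)·(-1,-2) + sin(3t)·(-1,-3)), X_2 = e^(2t)(sin(3t)·(-1,-2) - cos(3t)·(-1,-3)).
General solution: C_1X_1 + C_2X_2.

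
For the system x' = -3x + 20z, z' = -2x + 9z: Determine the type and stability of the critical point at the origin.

unstable spiral

A = [[-3,20],[-2,9]]; det(A-λI) = λ^2 - 6λ + 13.
λ = 3 ± 2i: positive real part.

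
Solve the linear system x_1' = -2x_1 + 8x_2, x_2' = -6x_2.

x_1(t) = 2C_1e^(-6t) - C_2e^(-2t), x_2(t) = -C_1e^(-6t)

Coefficient matrix A = [[-2, 8], [0, -6]].
Characteristic polynomial det(A - λI) = λ^2 + 8λ + 12 = 0.
Eigenvalues λ = -6, -2.
For λ=-6: (A-λI) row 1 is [4, 8], so an eigenvector is (2, -1).
For λ=-2: (A-λI) row 1 is [0, 8], so an eigenvector is (-1, 0).
General solution: C_1e^(-6t)(2,-1) + C_2e^(-2t)(-1,0).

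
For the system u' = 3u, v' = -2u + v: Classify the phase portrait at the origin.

A = [[3,0],[-2,1]]; det(A-λI) = λ^2 - 4λ + 3.
λ = 1, 3: both positive.

unstable node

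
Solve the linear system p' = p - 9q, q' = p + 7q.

Coefficient matrix A = [[1, -9], [1, 7]].
Characteristic polynomial det(A - λI) = λ^2 - 8λ + 16 = 0.
Single eigenvalue λ = 4 with algebraic multiplicity 2.
Eigenvector v = (3,-1); generalized eigenvector w with (A-λI)w=v is (-1,0).
General solution: e^(4t)[C_1·v + C_2·(t·v + w)].

p(t) = 3C_1e^(4t) + 3C_2te^(4t) - C_2e^(4t), q(t) = -C_1e^(4t) - C_2te^(4t)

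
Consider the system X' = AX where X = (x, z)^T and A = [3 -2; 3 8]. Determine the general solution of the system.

x(t) = C_1e^(5t) - 2C_2e^(6t), z(t) = -C_1e^(5t) + 3C_2e^(6t)

Coefficient matrix A = [[3, -2], [3, 8]].
Characteristic polynomial det(A - λI) = λ^2 - 11λ + 30 = 0.
Eigenvalues λ = 5, 6.
For λ=5: (A-λI) row 1 is [-2, -2], so an eigenvector is (1, -1).
For λ=6: (A-λI) row 1 is [-3, -2], so an eigenvector is (-2, 3).
General solution: C_1e^(5t)(1,-1) + C_2e^(6t)(-2,3).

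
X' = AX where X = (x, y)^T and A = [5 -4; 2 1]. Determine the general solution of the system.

Coefficient matrix A = [[5, -4], [2, 1]].
Characteristic polynomial det(A - λI) = λ^2 - 6λ + 13 = 0.
Eigenvalues λ = 3 ± 2i (complex conjugate pair).
For λ=3+2i: an eigenvector is (1,1) - i(-1,0) = (1 + i, 1).
A real fundamental pair from Re and Im of e^((3+2i)t)v: X_1 = e^(3t)(cos(2t)·(1,1) + sin(2t)·(-1,0)), X_2 = e^(3t)(sin(2t)·(1,1) - cos(2t)·(-1,0)).
General solution: K_1X_1 + K_2X_2.

x(t) = -K_1e^(3t)sin(2t) + K_1e^(3t)cos(2t) + K_2e^(3t)sin(2t) + K_2e^(3t)cos(2t), y(t) = K_1e^(3t)cos(2t) + K_2e^(3t)sin(2t)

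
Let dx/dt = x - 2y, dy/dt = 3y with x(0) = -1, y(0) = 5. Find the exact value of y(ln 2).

A = [[1,-2],[0,3]]; eigenvalues λ = 1, 3.
Eigenvectors: (1,0) for λ=1, (-1,1) for λ=3.
From the initial condition, c_1 = 4, c_2 = 5.
y(ln 2) = (4)(2^1)(0) + (5)(2^3)(1) = 40.

40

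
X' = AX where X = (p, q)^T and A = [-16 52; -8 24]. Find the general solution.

Coefficient matrix A = [[-16, 52], [-8, 24]].
Characteristic polynomial det(A - λI) = λ^2 - 8λ + 32 = 0.
Eigenvalues λ = 4 ± 4i (complex conjugate pair).
For λ=4+4i: an eigenvector is (3,1) - i(-2,-1) = (3 + 2i, 1 + i).
A real fundamental pair from Re and Im of e^((4+4i)t)v: X_1 = e^(4t)(cos(4t)·(3,1) + sin(4t)·(-2,-1)), X_2 = e^(4t)(sin(4t)·(3,1) - cos(4t)·(-2,-1)).
General solution: c_1X_1 + c_2X_2.

p(t) = -2c_1e^(4t)sin(4t) + 3c_1e^(4t)cos(4t) + 3c_2e^(4t)sin(4t) + 2c_2e^(4t)cos(4t), q(t) = -c_1e^(4t)sin(4t) + c_1e^(4t)cos(4t) + c_2e^(4t)sin(4t) + c_2e^(4t)cos(4t)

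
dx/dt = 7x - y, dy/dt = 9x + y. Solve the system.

Coefficient matrix A = [[7, -1], [9, 1]].
Characteristic polynomial det(A - λI) = λ^2 - 8λ + 16 = 0.
Single eigenvalue λ = 4 with algebraic multiplicity 2.
Eigenvector v = (1,3); generalized eigenvector w with (A-λI)w=v is (1,2).
General solution: e^(4t)[C_1·v + C_2·(t·v + w)].

x(t) = C_1e^(4t) + C_2te^(4t) + C_2e^(4t), y(t) = 3C_1e^(4t) + 3C_2te^(4t) + 2C_2e^(4t)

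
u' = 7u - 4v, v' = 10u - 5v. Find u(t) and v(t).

Coefficient matrix A = [[7, -4], [10, -5]].
Characteristic polynomial det(A - λI) = λ^2 - 2λ + 5 = 0.
Eigenvalues λ = 1 ± 2i (complex conjugate pair).
For λ=1+2i: an eigenvector is (-1,-1) - i(-1,-2) = (-1 + i, -1 + 2i).
A real fundamental pair from Re and Im of e^((1+2i)t)v: X_1 = e^(t)(cos(2t)·(-1,-1) + sin(2t)·(-1,-2)), X_2 = e^(t)(sin(2t)·(-1,-1) - cos(2t)·(-1,-2)).
General solution: K_1X_1 + K_2X_2.

u(t) = -K_1e^(t)sin(2t) - K_1e^(t)cos(2t) - K_2e^(t)sin(2t) + K_2e^(t)cos(2t), v(t) = -2K_1e^(t)sin(2t) - K_1e^(t)cos(2t) - K_2e^(t)sin(2t) + 2K_2e^(t)cos(2t)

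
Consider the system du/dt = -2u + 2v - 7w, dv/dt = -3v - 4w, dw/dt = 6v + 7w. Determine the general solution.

u(t) = 3c_1e^(t) + c_2e^(-2t) - 5c_3e^(3t), v(t) = c_1e^(t) - 2c_3e^(3t), w(t) = -c_1e^(t) + 3c_3e^(3t)

Coefficient matrix A = [[-2, 2, -7], [0, -3, -4], [0, 6, 7]].
det(A - λI) = 0 gives eigenvalues λ = 1, -2, 3.
For λ=1: eigenvector (3,1,-1).
For λ=-2: eigenvector (1,0,0).
For λ=3: eigenvector (-5,-2,3).
General solution: c_1e^(t)(3,1,-1) + c_2e^(-2t)(1,0,0) + c_3e^(3t)(-5,-2,3).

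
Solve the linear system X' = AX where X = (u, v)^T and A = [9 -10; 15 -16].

Coefficient matrix A = [[9, -10], [15, -16]].
Characteristic polynomial det(A - λI) = λ^2 + 7λ + 6 = 0.
Eigenvalues λ = -6, -1.
For λ=-6: (A-λI) row 1 is [15, -10], so an eigenvector is (2, 3).
For λ=-1: (A-λI) row 1 is [10, -10], so an eigenvector is (1, 1).
General solution: K_1e^(-6t)(2,3) + K_2e^(-t)(1,1).

u(t) = 2K_1e^(-6t) + K_2e^(-t), v(t) = 3K_1e^(-6t) + K_2e^(-t)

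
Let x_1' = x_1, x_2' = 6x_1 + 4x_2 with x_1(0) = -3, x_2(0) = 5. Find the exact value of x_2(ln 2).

-4

A = [[1,0],[6,4]]; eigenvalues λ = 4, 1.
Eigenvectors: (0,-1) for λ=4, (-1,2) for λ=1.
From the initial condition, c_1 = 1, c_2 = 3.
x_2(ln 2) = (1)(2^4)(-1) + (3)(2^1)(2) = -4.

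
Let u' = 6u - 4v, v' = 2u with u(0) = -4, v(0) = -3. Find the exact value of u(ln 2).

-40

A = [[6,-4],[2,0]]; eigenvalues λ = 2, 4.
Eigenvectors: (1,1) for λ=2, (-2,-1) for λ=4.
From the initial condition, c_1 = -2, c_2 = 1.
u(ln 2) = (-2)(2^2)(1) + (1)(2^4)(-2) = -40.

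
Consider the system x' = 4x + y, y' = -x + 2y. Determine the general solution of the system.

Coefficient matrix A = [[4, 1], [-1, 2]].
Characteristic polynomial det(A - λI) = λ^2 - 6λ + 9 = 0.
Single eigenvalue λ = 3 with algebraic multiplicity 2.
Eigenvector v = (-1,1); generalized eigenvector w with (A-λI)w=v is (0,-1).
General solution: e^(3t)[c_1·v + c_2·(t·v + w)].

x(t) = -c_1e^(3t) - c_2te^(3t), y(t) = c_1e^(3t) + c_2te^(3t) - c_2e^(3t)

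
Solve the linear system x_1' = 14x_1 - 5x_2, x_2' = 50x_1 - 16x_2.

Coefficient matrix A = [[14, -5], [50, -16]].
Characteristic polynomial det(A - λI) = λ^2 + 2λ + 26 = 0.
Eigenvalues λ = -1 ± 5i (complex conjugate pair).
For λ=-1+5i: an eigenvector is (0,-1) - i(1,3) = (0 - i, -1 - 3i).
A real fundamental pair from Re and Im of e^((-1+5i)t)v: X_1 = e^(-t)(cos(5t)·(0,-1) + sin(5t)·(1,3)), X_2 = e^(-t)(sin(5t)·(0,-1) - cos(5t)·(1,3)).
General solution: c_1X_1 + c_2X_2.

x_1(t) = c_1e^(-t)sin(5t) - c_2e^(-t)cos(5t), x_2(t) = 3c_1e^(-t)sin(5t) - c_1e^(-t)cos(5t) - c_2e^(-t)sin(5t) - 3c_2e^(-t)cos(5t)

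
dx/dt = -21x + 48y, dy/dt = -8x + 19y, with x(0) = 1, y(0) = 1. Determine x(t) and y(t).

Coefficient matrix A = [[-21, 48], [-8, 19]].
Characteristic polynomial det(A - λI) = λ^2 + 2λ - 15 = 0.
Eigenvalues λ = 3, -5.
For λ=3: (A-λI) row 1 is [-24, 48], so an eigenvector is (-2, -1).
For λ=-5: (A-λI) row 1 is [-16, 48], so an eigenvector is (3, 1).
General solution: K_1e^(3t)(-2,-1) + K_2e^(-5t)(3,1).
Applying x(0)=1, y(0)=1 gives K_1=-2, K_2=-1.

x(t) = 4e^(3t) - 3e^(-5t), y(t) = 2e^(3t) - e^(-5t)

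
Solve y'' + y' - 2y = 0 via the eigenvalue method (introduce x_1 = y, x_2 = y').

Let x_1 = y, x_2 = y'. Then x_1' = x_2 and x_2' = 2x_1 - x_2.
A = [[0,1],[2,-1]]; det(A-λI) = λ^2 + λ - 2.
Eigenvalues λ = -2, 1 with eigenvectors (1,-2), (1,1).

y(t) = c_1e^(-2t) + c_2e^(t)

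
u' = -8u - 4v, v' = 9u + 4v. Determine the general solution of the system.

Coefficient matrix A = [[-8, -4], [9, 4]].
Characteristic polynomial det(A - λI) = λ^2 + 4λ + 4 = 0.
Single eigenvalue λ = -2 with algebraic multiplicity 2.
Eigenvector v = (2,-3); generalized eigenvector w with (A-λI)w=v is (1,-2).
General solution: e^(-2t)[c_1·v + c_2·(t·v + w)].

u(t) = 2c_1e^(-2t) + 2c_2te^(-2t) + c_2e^(-2t), v(t) = -3c_1e^(-2t) - 3c_2te^(-2t) - 2c_2e^(-2t)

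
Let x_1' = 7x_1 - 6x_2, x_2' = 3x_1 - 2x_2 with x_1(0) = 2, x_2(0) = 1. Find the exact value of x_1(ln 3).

A = [[7,-6],[3,-2]]; eigenvalues λ = 1, 4.
Eigenvectors: (1,1) for λ=1, (-2,-1) for λ=4.
From the initial condition, c_1 = 0, c_2 = -1.
x_1(ln 3) = (0)(3^1)(1) + (-1)(3^4)(-2) = 162.

162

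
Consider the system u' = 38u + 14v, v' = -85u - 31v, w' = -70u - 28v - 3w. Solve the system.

u(t) = 7C_1e^(4t) - 2C_2e^(3t), v(t) = -17C_1e^(4t) + 5C_2e^(3t), w(t) = -2C_1e^(4t) + C_3e^(-3t)

Coefficient matrix A = [[38, 14, 0], [-85, -31, 0], [-70, -28, -3]].
det(A - λI) = 0 gives eigenvalues λ = 4, 3, -3.
For λ=4: eigenvector (7,-17,-2).
For λ=3: eigenvector (-2,5,0).
For λ=-3: eigenvector (0,0,1).
General solution: C_1e^(4t)(7,-17,-2) + C_2e^(3t)(-2,5,0) + C_3e^(-3t)(0,0,1).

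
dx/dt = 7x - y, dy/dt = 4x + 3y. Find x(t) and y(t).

Coefficient matrix A = [[7, -1], [4, 3]].
Characteristic polynomial det(A - λI) = λ^2 - 10λ + 25 = 0.
Single eigenvalue λ = 5 with algebraic multiplicity 2.
Eigenvector v = (1,2); generalized eigenvector w with (A-λI)w=v is (1,1).
General solution: e^(5t)[c_1·v + c_2·(t·v + w)].

x(t) = c_1e^(5t) + c_2te^(5t) + c_2e^(5t), y(t) = 2c_1e^(5t) + 2c_2te^(5t) + c_2e^(5t)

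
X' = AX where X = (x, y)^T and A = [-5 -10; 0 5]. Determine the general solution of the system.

x(t) = -K_1e^(5t) + K_2e^(-5t), y(t) = K_1e^(5t)

Coefficient matrix A = [[-5, -10], [0, 5]].
Characteristic polynomial det(A - λI) = λ^2 - 25 = 0.
Eigenvalues λ = 5, -5.
For λ=5: (A-λI) row 1 is [-10, -10], so an eigenvector is (-1, 1).
For λ=-5: (A-λI) row 1 is [0, -10], so an eigenvector is (1, 0).
General solution: K_1e^(5t)(-1,1) + K_2e^(-5t)(1,0).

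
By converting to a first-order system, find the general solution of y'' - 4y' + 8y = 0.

Let x_1 = y, x_2 = y'. Then x_1' = x_2 and x_2' = -8x_1 + 4x_2.
A = [[0,1],[-8,4]]; det(A-λI) = λ^2 - 4λ + 8.
Eigenvalues λ = 2 ± 2i.

y(t) = c_1e^(2t)cos(2t) + c_2e^(2t)sin(2t)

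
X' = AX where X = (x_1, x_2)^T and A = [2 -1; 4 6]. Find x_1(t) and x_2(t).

x_1(t) = c_1e^(4t) + c_2te^(4t) + c_2e^(4t), x_2(t) = -2c_1e^(4t) - 2c_2te^(4t) - 3c_2e^(4t)

Coefficient matrix A = [[2, -1], [4, 6]].
Characteristic polynomial det(A - λI) = λ^2 - 8λ + 16 = 0.
Single eigenvalue λ = 4 with algebraic multiplicity 2.
Eigenvector v = (1,-2); generalized eigenvector w with (A-λI)w=v is (1,-3).
General solution: e^(4t)[c_1·v + c_2·(t·v + w)].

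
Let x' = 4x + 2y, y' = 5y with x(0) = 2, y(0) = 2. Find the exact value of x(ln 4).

3584

A = [[4,2],[0,5]]; eigenvalues λ = 5, 4.
Eigenvectors: (2,1) for λ=5, (1,0) for λ=4.
From the initial condition, c_1 = 2, c_2 = -2.
x(ln 4) = (2)(4^5)(2) + (-2)(4^4)(1) = 3584.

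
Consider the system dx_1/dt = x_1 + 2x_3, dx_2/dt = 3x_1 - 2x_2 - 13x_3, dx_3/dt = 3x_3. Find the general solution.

Coefficient matrix A = [[1, 0, 2], [3, -2, -13], [0, 0, 3]].
det(A - λI) = 0 gives eigenvalues λ = 1, -2, 3.
For λ=1: eigenvector (1,1,0).
For λ=-2: eigenvector (0,1,0).
For λ=3: eigenvector (1,-2,1).
General solution: K_1e^(t)(1,1,0) + K_2e^(-2t)(0,1,0) + K_3e^(3t)(1,-2,1).

x_1(t) = K_1e^(t) + K_3e^(3t), x_2(t) = K_1e^(t) + K_2e^(-2t) - 2K_3e^(3t), x_3(t) = K_3e^(3t)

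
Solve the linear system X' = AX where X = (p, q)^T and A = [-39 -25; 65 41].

p(t) = 2C_1e^(t)sin(5t) + C_1e^(t)cos(5t) + C_2e^(t)sin(5t) - 2C_2e^(t)cos(5t), q(t) = -3C_1e^(t)sin(5t) - 2C_1e^(t)cos(5t) - 2C_2e^(t)sin(5t) + 3C_2e^(t)cos(5t)

Coefficient matrix A = [[-39, -25], [65, 41]].
Characteristic polynomial det(A - λI) = λ^2 - 2λ + 26 = 0.
Eigenvalues λ = 1 ± 5i (complex conjugate pair).
For λ=1+5i: an eigenvector is (1,-2) - i(2,-3) = (1 - 2i, -2 + 3i).
A real fundamental pair from Re and Im of e^((1+5i)t)v: X_1 = e^(t)(cos(5t)·(1,-2) + sin(5t)·(2,-3)), X_2 = e^(t)(sin(5t)·(1,-2) - cos(5t)·(2,-3)).
General solution: C_1X_1 + C_2X_2.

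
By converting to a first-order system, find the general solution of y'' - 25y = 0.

y(t) = C_1e^(5t) + C_2e^(-5t)

Let x_1 = y, x_2 = y'. Then x_1' = x_2 and x_2' = 25x_1.
A = [[0,1],[25,0]]; det(A-λI) = λ^2 - 25.
Eigenvalues λ = 5, -5 with eigenvectors (1,5), (1,-5).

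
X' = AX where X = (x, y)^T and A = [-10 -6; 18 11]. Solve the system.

Coefficient matrix A = [[-10, -6], [18, 11]].
Characteristic polynomial det(A - λI) = λ^2 - λ - 2 = 0.
Eigenvalues λ = 2, -1.
For λ=2: (A-λI) row 1 is [-12, -6], so an eigenvector is (-1, 2).
For λ=-1: (A-λI) row 1 is [-9, -6], so an eigenvector is (2, -3).
General solution: c_1e^(2t)(-1,2) + c_2e^(-t)(2,-3).

x(t) = -c_1e^(2t) + 2c_2e^(-t), y(t) = 2c_1e^(2t) - 3c_2e^(-t)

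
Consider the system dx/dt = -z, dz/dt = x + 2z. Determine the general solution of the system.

x(t) = C_1e^(t) + C_2te^(t) + 2C_2e^(t), z(t) = -C_1e^(t) - C_2te^(t) - 3C_2e^(t)

Coefficient matrix A = [[0, -1], [1, 2]].
Characteristic polynomial det(A - λI) = λ^2 - 2λ + 1 = 0.
Single eigenvalue λ = 1 with algebraic multiplicity 2.
Eigenvector v = (1,-1); generalized eigenvector w with (A-λI)w=v is (2,-3).
General solution: e^(t)[C_1·v + C_2·(t·v + w)].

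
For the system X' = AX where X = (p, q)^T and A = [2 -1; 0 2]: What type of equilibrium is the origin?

unstable improper node

A = [[2,-1],[0,2]]; det(A-λI) = λ^2 - 4λ + 4.
repeated λ = 2 with a single eigenvector.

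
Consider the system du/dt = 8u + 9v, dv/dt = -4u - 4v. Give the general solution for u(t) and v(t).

Coefficient matrix A = [[8, 9], [-4, -4]].
Characteristic polynomial det(A - λI) = λ^2 - 4λ + 4 = 0.
Single eigenvalue λ = 2 with algebraic multiplicity 2.
Eigenvector v = (3,-2); generalized eigenvector w with (A-λI)w=v is (-1,1).
General solution: e^(2t)[C_1·v + C_2·(t·v + w)].

u(t) = 3C_1e^(2t) + 3C_2te^(2t) - C_2e^(2t), v(t) = -2C_1e^(2t) - 2C_2te^(2t) + C_2e^(2t)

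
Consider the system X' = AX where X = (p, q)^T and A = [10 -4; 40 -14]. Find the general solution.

Coefficient matrix A = [[10, -4], [40, -14]].
Characteristic polynomial det(A - λI) = λ^2 + 4λ + 20 = 0.
Eigenvalues λ = -2 ± 4i (complex conjugate pair).
For λ=-2+4i: an eigenvector is (-1,-3) - i(0,-1) = (-1, -3 + i).
A real fundamental pair from Re and Im of e^((-2+4i)t)v: X_1 = e^(-2t)(cos(4t)·(-1,-3) + sin(4t)·(0,-1)), X_2 = e^(-2t)(sin(4t)·(-1,-3) - cos(4t)·(0,-1)).
General solution: K_1X_1 + K_2X_2.

p(t) = -K_1e^(-2t)cos(4t) - K_2e^(-2t)sin(4t), q(t) = -K_1e^(-2t)sin(4t) - 3K_1e^(-2t)cos(4t) - 3K_2e^(-2t)sin(4t) + K_2e^(-2t)cos(4t)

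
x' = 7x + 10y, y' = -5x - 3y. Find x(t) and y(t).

x(t) = -K_1e^(2t)sin(5t) + K_1e^(2t)cos(5t) + K_2e^(2t)sin(5t) + K_2e^(2t)cos(5t), y(t) = -K_1e^(2t)cos(5t) - K_2e^(2t)sin(5t)

Coefficient matrix A = [[7, 10], [-5, -3]].
Characteristic polynomial det(A - λI) = λ^2 - 4λ + 29 = 0.
Eigenvalues λ = 2 ± 5i (complex conjugate pair).
For λ=2+5i: an eigenvector is (1,-1) - i(-1,0) = (1 + i, -1).
A real fundamental pair from Re and Im of e^((2+5i)t)v: X_1 = e^(2t)(cos(5t)·(1,-1) + sin(5t)·(-1,0)), X_2 = e^(2t)(sin(5t)·(1,-1) - cos(5t)·(-1,0)).
General solution: K_1X_1 + K_2X_2.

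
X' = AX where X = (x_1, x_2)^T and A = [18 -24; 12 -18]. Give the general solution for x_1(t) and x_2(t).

x_1(t) = 2c_1e^(6t) - c_2e^(-6t), x_2(t) = c_1e^(6t) - c_2e^(-6t)

Coefficient matrix A = [[18, -24], [12, -18]].
Characteristic polynomial det(A - λI) = λ^2 - 36 = 0.
Eigenvalues λ = 6, -6.
For λ=6: (A-λI) row 1 is [12, -24], so an eigenvector is (2, 1).
For λ=-6: (A-λI) row 1 is [24, -24], so an eigenvector is (-1, -1).
General solution: c_1e^(6t)(2,1) + c_2e^(-6t)(-1,-1).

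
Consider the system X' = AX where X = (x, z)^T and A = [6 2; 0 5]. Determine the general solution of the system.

x(t) = -K_1e^(6t) - 2K_2e^(5t), z(t) = K_2e^(5t)

Coefficient matrix A = [[6, 2], [0, 5]].
Characteristic polynomial det(A - λI) = λ^2 - 11λ + 30 = 0.
Eigenvalues λ = 6, 5.
For λ=6: (A-λI) row 1 is [0, 2], so an eigenvector is (-1, 0).
For λ=5: (A-λI) row 1 is [1, 2], so an eigenvector is (-2, 1).
General solution: K_1e^(6t)(-1,0) + K_2e^(5t)(-2,1).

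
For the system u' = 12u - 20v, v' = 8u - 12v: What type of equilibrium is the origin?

A = [[12,-20],[8,-12]]; det(A-λI) = λ^2 + 16.
λ = 0 ± 4i: zero real part.

center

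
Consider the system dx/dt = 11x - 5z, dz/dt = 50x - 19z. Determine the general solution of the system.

x(t) = -c_1e^(-4t)cos(5t) - c_2e^(-4t)sin(5t), z(t) = -c_1e^(-4t)sin(5t) - 3c_1e^(-4t)cos(5t) - 3c_2e^(-4t)sin(5t) + c_2e^(-4t)cos(5t)

Coefficient matrix A = [[11, -5], [50, -19]].
Characteristic polynomial det(A - λI) = λ^2 + 8λ + 41 = 0.
Eigenvalues λ = -4 ± 5i (complex conjugate pair).
For λ=-4+5i: an eigenvector is (-1,-3) - i(0,-1) = (-1, -3 + i).
A real fundamental pair from Re and Im of e^((-4+5i)t)v: X_1 = e^(-4t)(cos(5t)·(-1,-3) + sin(5t)·(0,-1)), X_2 = e^(-4t)(sin(5t)·(-1,-3) - cos(5t)·(0,-1)).
General solution: c_1X_1 + c_2X_2.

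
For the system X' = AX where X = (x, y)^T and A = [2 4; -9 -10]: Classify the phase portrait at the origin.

stable improper node

A = [[2,4],[-9,-10]]; det(A-λI) = λ^2 + 8λ + 16.
repeated λ = -4 with a single eigenvector.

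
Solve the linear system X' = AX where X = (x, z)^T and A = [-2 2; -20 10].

Coefficient matrix A = [[-2, 2], [-20, 10]].
Characteristic polynomial det(A - λI) = λ^2 - 8λ + 20 = 0.
Eigenvalues λ = 4 ± 2i (complex conjugate pair).
For λ=4+2i: an eigenvector is (1,3) - i(0,-1) = (1, 3 + i).
A real fundamental pair from Re and Im of e^((4+2i)t)v: X_1 = e^(4t)(cos(2t)·(1,3) + sin(2t)·(0,-1)), X_2 = e^(4t)(sin(2t)·(1,3) - cos(2t)·(0,-1)).
General solution: K_1X_1 + K_2X_2.

x(t) = K_1e^(4t)cos(2t) + K_2e^(4t)sin(2t), z(t) = -K_1e^(4t)sin(2t) + 3K_1e^(4t)cos(2t) + 3K_2e^(4t)sin(2t) + K_2e^(4t)cos(2t)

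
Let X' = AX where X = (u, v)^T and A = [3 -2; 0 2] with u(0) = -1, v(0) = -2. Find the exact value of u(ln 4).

128

A = [[3,-2],[0,2]]; eigenvalues λ = 3, 2.
Eigenvectors: (1,0) for λ=3, (2,1) for λ=2.
From the initial condition, c_1 = 3, c_2 = -2.
u(ln 4) = (3)(4^3)(1) + (-2)(4^2)(2) = 128.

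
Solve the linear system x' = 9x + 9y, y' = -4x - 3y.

x(t) = 3K_1e^(3t) + 3K_2te^(3t) + 2K_2e^(3t), y(t) = -2K_1e^(3t) - 2K_2te^(3t) - K_2e^(3t)

Coefficient matrix A = [[9, 9], [-4, -3]].
Characteristic polynomial det(A - λI) = λ^2 - 6λ + 9 = 0.
Single eigenvalue λ = 3 with algebraic multiplicity 2.
Eigenvector v = (3,-2); generalized eigenvector w with (A-λI)w=v is (2,-1).
General solution: e^(3t)[K_1·v + K_2·(t·v + w)].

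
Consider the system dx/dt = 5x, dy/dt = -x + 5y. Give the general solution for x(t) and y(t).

x(t) = -C_2e^(5t), y(t) = C_1e^(5t) + C_2te^(5t) + C_2e^(5t)

Coefficient matrix A = [[5, 0], [-1, 5]].
Characteristic polynomial det(A - λI) = λ^2 - 10λ + 25 = 0.
Single eigenvalue λ = 5 with algebraic multiplicity 2.
Eigenvector v = (0,1); generalized eigenvector w with (A-λI)w=v is (-1,1).
General solution: e^(5t)[C_1·v + C_2·(t·v + w)].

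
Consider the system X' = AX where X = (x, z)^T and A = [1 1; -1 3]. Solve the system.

Coefficient matrix A = [[1, 1], [-1, 3]].
Characteristic polynomial det(A - λI) = λ^2 - 4λ + 4 = 0.
Single eigenvalue λ = 2 with algebraic multiplicity 2.
Eigenvector v = (-1,-1); generalized eigenvector w with (A-λI)w=v is (2,1).
General solution: e^(2t)[C_1·v + C_2·(t·v + w)].

x(t) = -C_1e^(2t) - C_2te^(2t) + 2C_2e^(2t), z(t) = -C_1e^(2t) - C_2te^(2t) + C_2e^(2t)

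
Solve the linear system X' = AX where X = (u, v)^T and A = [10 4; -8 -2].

Coefficient matrix A = [[10, 4], [-8, -2]].
Characteristic polynomial det(A - λI) = λ^2 - 8λ + 12 = 0.
Eigenvalues λ = 2, 6.
For λ=2: (A-λI) row 1 is [8, 4], so an eigenvector is (1, -2).
For λ=6: (A-λI) row 1 is [4, 4], so an eigenvector is (-1, 1).
General solution: K_1e^(2t)(1,-2) + K_2e^(6t)(-1,1).

u(t) = K_1e^(2t) - K_2e^(6t), v(t) = -2K_1e^(2t) + K_2e^(6t)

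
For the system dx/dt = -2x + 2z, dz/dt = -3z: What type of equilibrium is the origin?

stable node

A = [[-2,2],[0,-3]]; det(A-λI) = λ^2 + 5λ + 6.
λ = -3, -2: both negative.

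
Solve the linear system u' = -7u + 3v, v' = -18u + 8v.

Coefficient matrix A = [[-7, 3], [-18, 8]].
Characteristic polynomial det(A - λI) = λ^2 - λ - 2 = 0.
Eigenvalues λ = 2, -1.
For λ=2: (A-λI) row 1 is [-9, 3], so an eigenvector is (-1, -3).
For λ=-1: (A-λI) row 1 is [-6, 3], so an eigenvector is (1, 2).
General solution: C_1e^(2t)(-1,-3) + C_2e^(-t)(1,2).

u(t) = -C_1e^(2t) + C_2e^(-t), v(t) = -3C_1e^(2t) + 2C_2e^(-t)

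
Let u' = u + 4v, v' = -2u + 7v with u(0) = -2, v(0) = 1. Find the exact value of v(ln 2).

104

A = [[1,4],[-2,7]]; eigenvalues λ = 3, 5.
Eigenvectors: (-2,-1) for λ=3, (1,1) for λ=5.
From the initial condition, c_1 = 3, c_2 = 4.
v(ln 2) = (3)(2^3)(-1) + (4)(2^5)(1) = 104.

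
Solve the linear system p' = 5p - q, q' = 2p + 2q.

p(t) = -c_1e^(4t) - c_2e^(3t), q(t) = -c_1e^(4t) - 2c_2e^(3t)

Coefficient matrix A = [[5, -1], [2, 2]].
Characteristic polynomial det(A - λI) = λ^2 - 7λ + 12 = 0.
Eigenvalues λ = 4, 3.
For λ=4: (A-λI) row 1 is [1, -1], so an eigenvector is (-1, -1).
For λ=3: (A-λI) row 1 is [2, -1], so an eigenvector is (-1, -2).
General solution: c_1e^(4t)(-1,-1) + c_2e^(3t)(-1,-2).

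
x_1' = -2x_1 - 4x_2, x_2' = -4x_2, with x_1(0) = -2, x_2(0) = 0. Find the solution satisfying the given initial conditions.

Coefficient matrix A = [[-2, -4], [0, -4]].
Characteristic polynomial det(A - λI) = λ^2 + 6λ + 8 = 0.
Eigenvalues λ = -2, -4.
For λ=-2: (A-λI) row 1 is [0, -4], so an eigenvector is (1, 0).
For λ=-4: (A-λI) row 1 is [2, -4], so an eigenvector is (-2, -1).
General solution: C_1e^(-2t)(1,0) + C_2e^(-4t)(-2,-1).
Applying x_1(0)=-2, x_2(0)=0 gives C_1=-2, C_2=0.

x_1(t) = -2e^(-2t), x_2(t) = 0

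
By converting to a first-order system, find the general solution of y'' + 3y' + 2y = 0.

y(t) = K_1e^(-2t) + K_2e^(-t)

Let x_1 = y, x_2 = y'. Then x_1' = x_2 and x_2' = -2x_1 - 3x_2.
A = [[0,1],[-2,-3]]; det(A-λI) = λ^2 + 3λ + 2.
Eigenvalues λ = -2, -1 with eigenvectors (1,-2), (1,-1).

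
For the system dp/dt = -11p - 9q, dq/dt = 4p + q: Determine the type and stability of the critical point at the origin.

A = [[-11,-9],[4,1]]; det(A-λI) = λ^2 + 10λ + 25.
repeated λ = -5 with a single eigenvector.

stable improper node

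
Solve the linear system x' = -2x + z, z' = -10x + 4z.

Coefficient matrix A = [[-2, 1], [-10, 4]].
Characteristic polynomial det(A - λI) = λ^2 - 2λ + 2 = 0.
Eigenvalues λ = 1 ± i (complex conjugate pair).
For λ=1+i: an eigenvector is (-1,-3) - i(0,1) = (-1, -3 - i).
A real fundamental pair from Re and Im of e^((1+i)t)v: X_1 = e^(t)(cos(t)·(-1,-3) + sin(t)·(0,1)), X_2 = e^(t)(sin(t)·(-1,-3) - cos(t)·(0,1)).
General solution: c_1X_1 + c_2X_2.

x(t) = -c_1e^(t)cos(t) - c_2e^(t)sin(t), z(t) = c_1e^(t)sin(t) - 3c_1e^(t)cos(t) - 3c_2e^(t)sin(t) - c_2e^(t)cos(t)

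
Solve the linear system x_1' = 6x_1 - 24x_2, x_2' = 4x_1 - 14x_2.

x_1(t) = 2c_1e^(-6t) - 3c_2e^(-2t), x_2(t) = c_1e^(-6t) - c_2e^(-2t)

Coefficient matrix A = [[6, -24], [4, -14]].
Characteristic polynomial det(A - λI) = λ^2 + 8λ + 12 = 0.
Eigenvalues λ = -6, -2.
For λ=-6: (A-λI) row 1 is [12, -24], so an eigenvector is (2, 1).
For λ=-2: (A-λI) row 1 is [8, -24], so an eigenvector is (-3, -1).
General solution: c_1e^(-6t)(2,1) + c_2e^(-2t)(-3,-1).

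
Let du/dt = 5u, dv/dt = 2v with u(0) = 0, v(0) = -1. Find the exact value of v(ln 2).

-4

A = [[5,0],[0,2]]; eigenvalues λ = 2, 5.
Eigenvectors: (0,-1) for λ=2, (1,0) for λ=5.
From the initial condition, c_1 = 1, c_2 = 0.
v(ln 2) = (1)(2^2)(-1) + (0)(2^5)(0) = -4.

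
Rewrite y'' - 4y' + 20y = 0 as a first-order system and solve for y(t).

y(t) = c_1e^(2t)cos(4t) + c_2e^(2t)sin(4t)

Let x_1 = y, x_2 = y'. Then x_1' = x_2 and x_2' = -20x_1 + 4x_2.
A = [[0,1],[-20,4]]; det(A-λI) = λ^2 - 4λ + 20.
Eigenvalues λ = 2 ± 4i.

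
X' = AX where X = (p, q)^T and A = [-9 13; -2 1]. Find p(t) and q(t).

p(t) = -2c_1e^(-4t)sin(t) + 3c_1e^(-4t)cos(t) + 3c_2e^(-4t)sin(t) + 2c_2e^(-4t)cos(t), q(t) = -c_1e^(-4t)sin(t) + c_1e^(-4t)cos(t) + c_2e^(-4t)sin(t) + c_2e^(-4t)cos(t)

Coefficient matrix A = [[-9, 13], [-2, 1]].
Characteristic polynomial det(A - λI) = λ^2 + 8λ + 17 = 0.
Eigenvalues λ = -4 ± i (complex conjugate pair).
For λ=-4+i: an eigenvector is (3,1) - i(-2,-1) = (3 + 2i, 1 + i).
A real fundamental pair from Re and Im of e^((-4+i)t)v: X_1 = e^(-4t)(cos(t)·(3,1) + sin(t)·(-2,-1)), X_2 = e^(-4t)(sin(t)·(3,1) - cos(t)·(-2,-1)).
General solution: c_1X_1 + c_2X_2.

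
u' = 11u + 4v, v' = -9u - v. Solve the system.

Coefficient matrix A = [[11, 4], [-9, -1]].
Characteristic polynomial det(A - λI) = λ^2 - 10λ + 25 = 0.
Single eigenvalue λ = 5 with algebraic multiplicity 2.
Eigenvector v = (2,-3); generalized eigenvector w with (A-λI)w=v is (1,-1).
General solution: e^(5t)[K_1·v + K_2·(t·v + w)].

u(t) = 2K_1e^(5t) + 2K_2te^(5t) + K_2e^(5t), v(t) = -3K_1e^(5t) - 3K_2te^(5t) - K_2e^(5t)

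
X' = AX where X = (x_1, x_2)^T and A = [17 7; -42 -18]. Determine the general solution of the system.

x_1(t) = -c_1e^(-4t) - c_2e^(3t), x_2(t) = 3c_1e^(-4t) + 2c_2e^(3t)

Coefficient matrix A = [[17, 7], [-42, -18]].
Characteristic polynomial det(A - λI) = λ^2 + λ - 12 = 0.
Eigenvalues λ = -4, 3.
For λ=-4: (A-λI) row 1 is [21, 7], so an eigenvector is (-1, 3).
For λ=3: (A-λI) row 1 is [14, 7], so an eigenvector is (-1, 2).
General solution: c_1e^(-4t)(-1,3) + c_2e^(3t)(-1,2).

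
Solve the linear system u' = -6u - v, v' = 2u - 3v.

Coefficient matrix A = [[-6, -1], [2, -3]].
Characteristic polynomial det(A - λI) = λ^2 + 9λ + 20 = 0.
Eigenvalues λ = -5, -4.
For λ=-5: (A-λI) row 1 is [-1, -1], so an eigenvector is (1, -1).
For λ=-4: (A-λI) row 1 is [-2, -1], so an eigenvector is (-1, 2).
General solution: c_1e^(-5t)(1,-1) + c_2e^(-4t)(-1,2).

u(t) = c_1e^(-5t) - c_2e^(-4t), v(t) = -c_1e^(-5t) + 2c_2e^(-4t)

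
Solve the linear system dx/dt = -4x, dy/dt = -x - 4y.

x(t) = -C_2e^(-4t), y(t) = C_1e^(-4t) + C_2te^(-4t) - C_2e^(-4t)

Coefficient matrix A = [[-4, 0], [-1, -4]].
Characteristic polynomial det(A - λI) = λ^2 + 8λ + 16 = 0.
Single eigenvalue λ = -4 with algebraic multiplicity 2.
Eigenvector v = (0,1); generalized eigenvector w with (A-λI)w=v is (-1,-1).
General solution: e^(-4t)[C_1·v + C_2·(t·v + w)].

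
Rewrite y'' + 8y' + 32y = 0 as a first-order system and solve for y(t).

y(t) = C_1e^(-4t)cos(4t) + C_2e^(-4t)sin(4t)

Let x_1 = y, x_2 = y'. Then x_1' = x_2 and x_2' = -32x_1 - 8x_2.
A = [[0,1],[-32,-8]]; det(A-λI) = λ^2 + 8λ + 32.
Eigenvalues λ = -4 ± 4i.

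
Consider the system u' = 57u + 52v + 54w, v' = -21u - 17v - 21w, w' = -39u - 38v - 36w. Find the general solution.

u(t) = -8C_1e^(-3t) + 2C_2e^(4t) - C_3e^(3t), v(t) = 3C_1e^(-3t) - C_2e^(4t), w(t) = 6C_1e^(-3t) - C_2e^(4t) + C_3e^(3t)

Coefficient matrix A = [[57, 52, 54], [-21, -17, -21], [-39, -38, -36]].
det(A - λI) = 0 gives eigenvalues λ = -3, 4, 3.
For λ=-3: eigenvector (-8,3,6).
For λ=4: eigenvector (2,-1,-1).
For λ=3: eigenvector (-1,0,1).
General solution: C_1e^(-3t)(-8,3,6) + C_2e^(4t)(2,-1,-1) + C_3e^(3t)(-1,0,1).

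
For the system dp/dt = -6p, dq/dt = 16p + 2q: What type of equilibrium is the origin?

A = [[-6,0],[16,2]]; det(A-λI) = λ^2 + 4λ - 12.
λ = -6, 2: opposite signs.

saddle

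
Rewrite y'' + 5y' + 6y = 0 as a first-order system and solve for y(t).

y(t) = C_1e^(-2t) + C_2e^(-3t)

Let x_1 = y, x_2 = y'. Then x_1' = x_2 and x_2' = -6x_1 - 5x_2.
A = [[0,1],[-6,-5]]; det(A-λI) = λ^2 + 5λ + 6.
Eigenvalues λ = -2, -3 with eigenvectors (1,-2), (1,-3).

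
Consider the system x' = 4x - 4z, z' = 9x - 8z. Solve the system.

x(t) = -2K_1e^(-2t) - 2K_2te^(-2t) + K_2e^(-2t), z(t) = -3K_1e^(-2t) - 3K_2te^(-2t) + 2K_2e^(-2t)

Coefficient matrix A = [[4, -4], [9, -8]].
Characteristic polynomial det(A - λI) = λ^2 + 4λ + 4 = 0.
Single eigenvalue λ = -2 with algebraic multiplicity 2.
Eigenvector v = (-2,-3); generalized eigenvector w with (A-λI)w=v is (1,2).
General solution: e^(-2t)[K_1·v + K_2·(t·v + w)].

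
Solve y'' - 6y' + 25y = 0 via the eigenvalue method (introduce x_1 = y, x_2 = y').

y(t) = K_1e^(3t)cos(4t) + K_2e^(3t)sin(4t)

Let x_1 = y, x_2 = y'. Then x_1' = x_2 and x_2' = -25x_1 + 6x_2.
A = [[0,1],[-25,6]]; det(A-λI) = λ^2 - 6λ + 25.
Eigenvalues λ = 3 ± 4i.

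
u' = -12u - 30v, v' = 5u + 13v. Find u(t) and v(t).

Coefficient matrix A = [[-12, -30], [5, 13]].
Characteristic polynomial det(A - λI) = λ^2 - λ - 6 = 0.
Eigenvalues λ = 3, -2.
For λ=3: (A-λI) row 1 is [-15, -30], so an eigenvector is (-2, 1).
For λ=-2: (A-λI) row 1 is [-10, -30], so an eigenvector is (-3, 1).
General solution: c_1e^(3t)(-2,1) + c_2e^(-2t)(-3,1).

u(t) = -2c_1e^(3t) - 3c_2e^(-2t), v(t) = c_1e^(3t) + c_2e^(-2t)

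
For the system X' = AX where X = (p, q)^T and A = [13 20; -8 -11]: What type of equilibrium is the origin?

A = [[13,20],[-8,-11]]; det(A-λI) = λ^2 - 2λ + 17.
λ = 1 ± 4i: positive real part.

unstable spiral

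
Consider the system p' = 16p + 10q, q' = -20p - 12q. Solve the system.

Coefficient matrix A = [[16, 10], [-20, -12]].
Characteristic polynomial det(A - λI) = λ^2 - 4λ + 8 = 0.
Eigenvalues λ = 2 ± 2i (complex conjugate pair).
For λ=2+2i: an eigenvector is (1,-1) - i(2,-3) = (1 - 2i, -1 + 3i).
A real fundamental pair from Re and Im of e^((2+2i)t)v: X_1 = e^(2t)(cos(2t)·(1,-1) + sin(2t)·(2,-3)), X_2 = e^(2t)(sin(2t)·(1,-1) - cos(2t)·(2,-3)).
General solution: K_1X_1 + K_2X_2.

p(t) = 2K_1e^(2t)sin(2t) + K_1e^(2t)cos(2t) + K_2e^(2t)sin(2t) - 2K_2e^(2t)cos(2t), q(t) = -3K_1e^(2t)sin(2t) - K_1e^(2t)cos(2t) - K_2e^(2t)sin(2t) + 3K_2e^(2t)cos(2t)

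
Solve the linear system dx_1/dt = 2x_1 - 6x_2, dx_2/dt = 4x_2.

x_1(t) = -3c_1e^(4t) - c_2e^(2t), x_2(t) = c_1e^(4t)

Coefficient matrix A = [[2, -6], [0, 4]].
Characteristic polynomial det(A - λI) = λ^2 - 6λ + 8 = 0.
Eigenvalues λ = 4, 2.
For λ=4: (A-λI) row 1 is [-2, -6], so an eigenvector is (-3, 1).
For λ=2: (A-λI) row 1 is [0, -6], so an eigenvector is (-1, 0).
General solution: c_1e^(4t)(-3,1) + c_2e^(2t)(-1,0).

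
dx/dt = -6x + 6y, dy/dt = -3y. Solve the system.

Coefficient matrix A = [[-6, 6], [0, -3]].
Characteristic polynomial det(A - λI) = λ^2 + 9λ + 18 = 0.
Eigenvalues λ = -3, -6.
For λ=-3: (A-λI) row 1 is [-3, 6], so an eigenvector is (-2, -1).
For λ=-6: (A-λI) row 1 is [0, 6], so an eigenvector is (1, 0).
General solution: K_1e^(-3t)(-2,-1) + K_2e^(-6t)(1,0).

x(t) = -2K_1e^(-3t) + K_2e^(-6t), y(t) = -K_1e^(-3t)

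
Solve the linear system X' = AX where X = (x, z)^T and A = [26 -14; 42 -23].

x(t) = -C_1e^(-2t) + 2C_2e^(5t), z(t) = -2C_1e^(-2t) + 3C_2e^(5t)

Coefficient matrix A = [[26, -14], [42, -23]].
Characteristic polynomial det(A - λI) = λ^2 - 3λ - 10 = 0.
Eigenvalues λ = -2, 5.
For λ=-2: (A-λI) row 1 is [28, -14], so an eigenvector is (-1, -2).
For λ=5: (A-λI) row 1 is [21, -14], so an eigenvector is (2, 3).
General solution: C_1e^(-2t)(-1,-2) + C_2e^(5t)(2,3).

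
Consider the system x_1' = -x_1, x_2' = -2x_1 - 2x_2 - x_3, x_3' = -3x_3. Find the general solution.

Coefficient matrix A = [[-1, 0, 0], [-2, -2, -1], [0, 0, -3]].
det(A - λI) = 0 gives eigenvalues λ = -3, -2, -1.
For λ=-3: eigenvector (0,1,1).
For λ=-2: eigenvector (0,1,0).
For λ=-1: eigenvector (1,-2,0).
General solution: C_1e^(-3t)(0,1,1) + C_2e^(-2t)(0,1,0) + C_3e^(-t)(1,-2,0).

x_1(t) = C_3e^(-t), x_2(t) = C_1e^(-3t) + C_2e^(-2t) - 2C_3e^(-t), x_3(t) = C_1e^(-3t)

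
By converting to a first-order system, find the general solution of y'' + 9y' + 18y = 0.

Let x_1 = y, x_2 = y'. Then x_1' = x_2 and x_2' = -18x_1 - 9x_2.
A = [[0,1],[-18,-9]]; det(A-λI) = λ^2 + 9λ + 18.
Eigenvalues λ = -6, -3 with eigenvectors (1,-6), (1,-3).

y(t) = K_1e^(-6t) + K_2e^(-3t)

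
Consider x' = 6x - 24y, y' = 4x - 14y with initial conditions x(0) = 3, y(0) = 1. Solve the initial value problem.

x(t) = 3e^(-2t), y(t) = e^(-2t)

Coefficient matrix A = [[6, -24], [4, -14]].
Characteristic polynomial det(A - λI) = λ^2 + 8λ + 12 = 0.
Eigenvalues λ = -2, -6.
For λ=-2: (A-λI) row 1 is [8, -24], so an eigenvector is (3, 1).
For λ=-6: (A-λI) row 1 is [12, -24], so an eigenvector is (-2, -1).
General solution: K_1e^(-2t)(3,1) + K_2e^(-6t)(-2,-1).
Applying x(0)=3, y(0)=1 gives K_1=1, K_2=0.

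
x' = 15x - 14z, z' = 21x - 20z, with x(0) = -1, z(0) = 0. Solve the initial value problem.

x(t) = -3e^(t) + 2e^(-6t), z(t) = -3e^(t) + 3e^(-6t)

Coefficient matrix A = [[15, -14], [21, -20]].
Characteristic polynomial det(A - λI) = λ^2 + 5λ - 6 = 0.
Eigenvalues λ = 1, -6.
For λ=1: (A-λI) row 1 is [14, -14], so an eigenvector is (-1, -1).
For λ=-6: (A-λI) row 1 is [21, -14], so an eigenvector is (-2, -3).
General solution: C_1e^(t)(-1,-1) + C_2e^(-6t)(-2,-3).
Applying x(0)=-1, z(0)=0 gives C_1=3, C_2=-1.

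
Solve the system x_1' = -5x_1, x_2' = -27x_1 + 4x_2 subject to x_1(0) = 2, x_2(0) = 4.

x_1(t) = 2e^(-5t), x_2(t) = -2e^(4t) + 6e^(-5t)

Coefficient matrix A = [[-5, 0], [-27, 4]].
Characteristic polynomial det(A - λI) = λ^2 + λ - 20 = 0.
Eigenvalues λ = -5, 4.
For λ=-5: (A-λI) row 2 is [-27, 9], so an eigenvector is (1, 3).
For λ=4: (A-λI) row 1 is [-9, 0], so an eigenvector is (0, 1).
General solution: K_1e^(-5t)(1,3) + K_2e^(4t)(0,1).
Applying x_1(0)=2, x_2(0)=4 gives K_1=2, K_2=-2.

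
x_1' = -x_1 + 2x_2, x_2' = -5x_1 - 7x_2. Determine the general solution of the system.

x_1(t) = -C_1e^(-4t)sin(t) - C_1e^(-4t)cos(t) - C_2e^(-4t)sin(t) + C_2e^(-4t)cos(t), x_2(t) = 2C_1e^(-4t)sin(t) + C_1e^(-4t)cos(t) + C_2e^(-4t)sin(t) - 2C_2e^(-4t)cos(t)

Coefficient matrix A = [[-1, 2], [-5, -7]].
Characteristic polynomial det(A - λI) = λ^2 + 8λ + 17 = 0.
Eigenvalues λ = -4 ± i (complex conjugate pair).
For λ=-4+i: an eigenvector is (-1,1) - i(-1,2) = (-1 + i, 1 - 2i).
A real fundamental pair from Re and Im of e^((-4+i)t)v: X_1 = e^(-4t)(cos(t)·(-1,1) + sin(t)·(-1,2)), X_2 = e^(-4t)(sin(t)·(-1,1) - cos(t)·(-1,2)).
General solution: C_1X_1 + C_2X_2.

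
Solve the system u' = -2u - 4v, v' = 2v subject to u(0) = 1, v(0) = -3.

u(t) = 3e^(2t) - 2e^(-2t), v(t) = -3e^(2t)

Coefficient matrix A = [[-2, -4], [0, 2]].
Characteristic polynomial det(A - λI) = λ^2 - 4 = 0.
Eigenvalues λ = -2, 2.
For λ=-2: (A-λI) row 1 is [0, -4], so an eigenvector is (-1, 0).
For λ=2: (A-λI) row 1 is [-4, -4], so an eigenvector is (-1, 1).
General solution: c_1e^(-2t)(-1,0) + c_2e^(2t)(-1,1).
Applying u(0)=1, v(0)=-3 gives c_1=2, c_2=-3.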